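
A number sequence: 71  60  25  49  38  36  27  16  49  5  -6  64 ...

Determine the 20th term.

-72

Positions follow the repeating pattern AAB; grouping by letter gives 2 tracks.
Track A is 71, 60, 49, 38, 27, 16, 5, -6, which is arithmetic, step −11.
Track B is 25, 36, 49, 64, which is the squares 5², 6², 7², ….
The 20th slot belongs to track A; its 14th term is -72.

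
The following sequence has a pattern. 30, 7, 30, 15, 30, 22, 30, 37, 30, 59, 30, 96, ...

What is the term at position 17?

Positions 1, 3, 5, … form one subsequence and positions 2, 4, 6, … form another.
Subsequence A = 30, 30, 30, 30, 30, 30: always 30.
Subsequence B = 7, 15, 22, 37, 59, 96: Fibonacci-style (each term is the sum of the two before it).
The 17th slot belongs to subsequence A; its 9th term is 30.

30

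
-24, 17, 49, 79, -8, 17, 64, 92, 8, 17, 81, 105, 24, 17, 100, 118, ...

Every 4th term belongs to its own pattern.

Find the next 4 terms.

40, 17, 121, 131

Split by position mod 4 into 4 tracks.
Track A = -24, -8, 8, 24: linear: a_n = -40 + 16·n.
Track B = 17, 17, 17, 17: always 17.
Track C = 49, 64, 81, 100: perfect squares starting at 7².
Track D = 79, 92, 105, 118: adding 13 each time.
Position 17 → track A, term 5 = 40.
Position 18 → track B, term 5 = 17.
Position 19 falls in track C as its term 5, giving 121.
The 20th slot belongs to track D; its 5th term is 131.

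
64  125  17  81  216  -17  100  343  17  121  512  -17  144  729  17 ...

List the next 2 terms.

169, 1000

Split by position mod 3: positions 1, 4, 7, … form one track, and each other residue class forms its own.
Subsequence A is 64, 81, 100, 121, 144, which is perfect squares starting at 8².
Subsequence B is 125, 216, 343, 512, 729, which is the cubes 5³, 6³, 7³, ….
Subsequence C is 17, -17, 17, -17, 17, which is alternating ±17.
The 16th slot belongs to subsequence A; its 6th term is 169.
Position 17 → subsequence B, term 6 = 1000.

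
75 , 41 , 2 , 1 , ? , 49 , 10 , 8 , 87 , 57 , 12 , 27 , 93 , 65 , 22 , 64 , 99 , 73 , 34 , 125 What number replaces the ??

Split by position mod 4 into 4 tracks.
Track A: 75, ?, 87, 93, 99 (linear: a_n = 69 + 6·n).
Track B: 41, 49, 57, 65, 73 (arithmetic, step +8).
Track C: 2, 10, 12, 22, 34 (a Fibonacci-like recurrence a_n = a_{n-1} + a_{n-2}).
Track D: 1, 8, 27, 64, 125 (the cubes 1³, 2³, 3³, …).
The gap is track A's term 2; the rule gives 81.

81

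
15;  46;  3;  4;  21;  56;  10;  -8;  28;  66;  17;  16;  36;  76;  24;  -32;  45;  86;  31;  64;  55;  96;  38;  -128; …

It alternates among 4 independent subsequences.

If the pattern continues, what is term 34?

Split by position mod 4: positions 1, 5, 9, … form one track, and each other residue class forms its own.
Track A is 15, 21, 28, 36, 45, 55, which is triangular numbers starting at T_5.
Track B is 46, 56, 66, 76, 86, 96, which is adding 10 each time.
Track C is 3, 10, 17, 24, 31, 38, which is adding 7 each time.
Track D is 4, -8, 16, -32, 64, -128, which is multiplying by -2 each time.
Term 34 comes from track B (its 9th entry): 126.

126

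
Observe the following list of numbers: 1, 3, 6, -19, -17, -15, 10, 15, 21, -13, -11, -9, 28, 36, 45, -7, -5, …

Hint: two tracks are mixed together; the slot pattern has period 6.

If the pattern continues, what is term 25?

91

Reading positions in blocks of 6 reveals the pattern AAABBB — 2 tracks woven together.
Track A is 1, 3, 6, 10, 15, 21, 28, 36, 45, which is triangular numbers n(n+1)/2 for n = 1, 2, ….
Track B is -19, -17, -15, -13, -11, -9, -7, -5, which is arithmetic, step +2.
The 25th slot belongs to track A; its 13th term is 91.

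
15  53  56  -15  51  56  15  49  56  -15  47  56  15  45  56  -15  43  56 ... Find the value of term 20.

41

Split by position mod 3 into 3 tracks.
Subsequence A: 15, -15, 15, -15, 15, -15. Oscillating between 15 and -15.
Subsequence B: 53, 51, 49, 47, 45, 43. Linear: a_n = 55 − 2·n.
Subsequence C: 56, 56, 56, 56, 56, 56. The constant sequence 56.
Position 20 falls in subsequence B as its term 7, giving 41.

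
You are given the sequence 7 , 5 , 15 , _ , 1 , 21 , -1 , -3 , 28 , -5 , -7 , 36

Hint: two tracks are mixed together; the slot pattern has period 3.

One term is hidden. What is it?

3

Positions follow the repeating pattern AAB; grouping by letter gives 2 tracks.
Subsequence A: 7, 5, ?, 1, -1, -3, -5, -7 — arithmetic, step −2.
Subsequence B: 15, 21, 28, 36 — the triangular numbers T_5, T_6, ….
The gap is subsequence A's term 3; the rule gives 3.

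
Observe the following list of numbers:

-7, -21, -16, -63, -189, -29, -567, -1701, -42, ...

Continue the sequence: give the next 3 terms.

-5103, -15309, -55

Positions follow the repeating pattern AAB; grouping by letter gives 2 tracks.
Track A: -7, -21, -63, -189, -567, -1701 (a geometric progression (common ratio 3)).
Track B: -16, -29, -42 (arithmetic with common difference −13).
The 10th slot belongs to track A; its 7th term is -5103.
Term 11 comes from track A (its 8th entry): -15309.
Position 12 → track B, term 4 = -55.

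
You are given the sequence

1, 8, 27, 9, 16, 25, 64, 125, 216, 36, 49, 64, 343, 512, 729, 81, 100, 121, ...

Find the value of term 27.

3375

Positions follow the repeating pattern AAABBB; grouping by letter gives 2 tracks.
Track A: 1, 8, 27, 64, 125, 216, 343, 512, 729 (consecutive cubes n³ from n = 1).
Track B: 9, 16, 25, 36, 49, 64, 81, 100, 121 (consecutive squares n² from n = 3).
Position 27 → track A, term 15 = 3375.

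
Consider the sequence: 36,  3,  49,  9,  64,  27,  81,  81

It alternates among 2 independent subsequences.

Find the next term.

The terms cycle through 2 interleaved subsequences.
Track A: 36, 49, 64, 81 — the squares 6², 7², 8², ….
Track B: 3, 9, 27, 81 — powers 3^1, 3^2, 3^3, ….
Position 9 falls in track A as its term 5, giving 100.

100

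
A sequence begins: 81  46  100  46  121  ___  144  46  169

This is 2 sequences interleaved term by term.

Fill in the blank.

46

Taking every 2nd term gives 2 separate tracks.
Subsequence A = 81, 100, 121, 144, 169: consecutive squares n² from n = 9.
Subsequence B = 46, 46, ?, 46: constant 46.
Filling subsequence B at index 3 by its rule yields 46.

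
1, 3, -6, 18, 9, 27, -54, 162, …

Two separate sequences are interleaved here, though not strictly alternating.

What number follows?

The slot pattern repeats as AABB (period 4), so there are 2 interleaved tracks.
Track A is 1, 3, 9, 27, which is successive powers of 3.
Track B is -6, 18, -54, 162, which is geometric with ratio -3.
Position 9 falls in track A as its term 5, giving 81.

81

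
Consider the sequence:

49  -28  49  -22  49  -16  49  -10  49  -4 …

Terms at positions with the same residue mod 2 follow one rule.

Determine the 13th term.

Split by position mod 2 into 2 tracks.
Subsequence A: 49, 49, 49, 49, 49. Constant 49.
Subsequence B: -28, -22, -16, -10, -4. Arithmetic, step +6.
Term 13 comes from subsequence A (its 7th entry): 49.

49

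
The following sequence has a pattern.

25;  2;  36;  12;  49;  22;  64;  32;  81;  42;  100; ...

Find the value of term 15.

144

Positions 1, 3, 5, … form one subsequence and positions 2, 4, 6, … form another.
Track A: 25, 36, 49, 64, 81, 100 — consecutive squares n² from n = 5.
Track B: 2, 12, 22, 32, 42 — arithmetic, step +10.
Position 15 → track A, term 8 = 144.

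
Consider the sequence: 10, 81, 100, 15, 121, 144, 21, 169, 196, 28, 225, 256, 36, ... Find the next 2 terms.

289, 324

Positions follow the repeating pattern ABB; grouping by letter gives 2 tracks.
Track A is 10, 15, 21, 28, 36, which is triangular numbers n(n+1)/2 for n = 4, 5, ….
Track B is 81, 100, 121, 144, 169, 196, 225, 256, which is the squares 9², 10², 11², ….
Position 14 → track B, term 9 = 289.
Position 15 falls in track B as its term 10, giving 324.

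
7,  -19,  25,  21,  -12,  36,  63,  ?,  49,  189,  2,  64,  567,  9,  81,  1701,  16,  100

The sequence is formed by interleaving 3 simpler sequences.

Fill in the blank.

Split by position mod 3: positions 1, 4, 7, … form one track, and each other residue class forms its own.
Track A: 7, 21, 63, 189, 567, 1701. A geometric progression (common ratio 3).
Track B: -19, -12, ?, 2, 9, 16. Linear: a_n = -26 + 7·n.
Track C: 25, 36, 49, 64, 81, 100. Consecutive squares n² from n = 5.
Filling track B at index 3 by its rule yields -5.

-5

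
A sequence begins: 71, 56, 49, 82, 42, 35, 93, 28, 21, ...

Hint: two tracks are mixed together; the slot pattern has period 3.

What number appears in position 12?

7

Reading positions in blocks of 3 reveals the pattern ABB — 2 tracks woven together.
Stream A = 71, 82, 93: arithmetic with common difference +11.
Stream B = 56, 49, 42, 35, 28, 21: subtracting 7 each time.
Position 12 → stream B, term 8 = 7.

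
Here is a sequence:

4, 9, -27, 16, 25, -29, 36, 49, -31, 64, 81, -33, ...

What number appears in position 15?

-35

Positions follow the repeating pattern AAB; grouping by letter gives 2 tracks.
Track A is 4, 9, 16, 25, 36, 49, 64, 81, which is perfect squares starting at 2².
Track B is -27, -29, -31, -33, which is linear: a_n = -25 − 2·n.
Position 15 → track B, term 5 = -35.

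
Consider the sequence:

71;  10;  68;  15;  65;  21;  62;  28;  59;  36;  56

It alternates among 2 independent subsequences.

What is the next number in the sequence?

45

Taking every 2nd term gives 2 separate tracks.
Track A: 71, 68, 65, 62, 59, 56 — arithmetic, step −3.
Track B: 10, 15, 21, 28, 36 — the triangular numbers T_4, T_5, ….
Term 12 comes from track B (its 6th entry): 45.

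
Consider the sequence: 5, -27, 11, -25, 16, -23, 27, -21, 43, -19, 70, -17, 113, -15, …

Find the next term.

Taking every 2nd term gives 2 separate tracks.
Track A: 5, 11, 16, 27, 43, 70, 113 (each term equals the sum of the previous two).
Track B: -27, -25, -23, -21, -19, -17, -15 (arithmetic with common difference +2).
Position 15 → track A, term 8 = 183.

183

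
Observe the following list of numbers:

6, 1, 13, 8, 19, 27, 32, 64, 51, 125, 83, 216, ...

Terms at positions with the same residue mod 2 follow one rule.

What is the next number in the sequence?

Positions 1, 3, 5, … form one subsequence and positions 2, 4, 6, … form another.
Track A: 6, 13, 19, 32, 51, 83 (a Fibonacci-like recurrence a_n = a_{n-1} + a_{n-2}).
Track B: 1, 8, 27, 64, 125, 216 (consecutive cubes n³ from n = 1).
Position 13 falls in track A as its term 7, giving 134.

134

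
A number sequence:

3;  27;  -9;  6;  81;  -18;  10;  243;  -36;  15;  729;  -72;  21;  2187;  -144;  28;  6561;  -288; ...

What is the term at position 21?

Split by position mod 3: positions 1, 4, 7, … form one track, and each other residue class forms its own.
Track A: 3, 6, 10, 15, 21, 28. Triangular numbers n(n+1)/2 for n = 2, 3, ….
Track B: 27, 81, 243, 729, 2187, 6561. Powers 3^3, 3^4, 3^5, ….
Track C: -9, -18, -36, -72, -144, -288. Geometric with ratio 2.
Position 21 → track C, term 7 = -576.

-576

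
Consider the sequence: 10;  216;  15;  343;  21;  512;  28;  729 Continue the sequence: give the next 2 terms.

36, 1000

The terms cycle through 2 interleaved subsequences.
Subsequence A = 10, 15, 21, 28: the triangular numbers T_4, T_5, ….
Subsequence B = 216, 343, 512, 729: perfect cubes starting at 6³.
Term 9 comes from subsequence A (its 5th entry): 36.
Term 10 comes from subsequence B (its 5th entry): 1000.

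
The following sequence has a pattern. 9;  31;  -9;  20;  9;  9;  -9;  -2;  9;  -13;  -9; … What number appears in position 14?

Taking every 2nd term gives 2 separate tracks.
Track A = 9, -9, 9, -9, 9, -9: the oscillation 9·(−1)^(n+1).
Track B = 31, 20, 9, -2, -13: arithmetic, step −11.
Position 14 → track B, term 7 = -35.

-35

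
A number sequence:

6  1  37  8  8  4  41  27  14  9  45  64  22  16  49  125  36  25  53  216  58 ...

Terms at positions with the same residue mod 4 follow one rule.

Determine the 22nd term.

The terms cycle through 4 interleaved subsequences.
Subsequence A is 6, 8, 14, 22, 36, 58, which is a Fibonacci-like recurrence a_n = a_{n-1} + a_{n-2}.
Subsequence B is 1, 4, 9, 16, 25, which is perfect squares starting at 1².
Subsequence C is 37, 41, 45, 49, 53, which is arithmetic, step +4.
Subsequence D is 8, 27, 64, 125, 216, which is the cubes 2³, 3³, 4³, ….
The 22nd slot belongs to subsequence B; its 6th term is 36.

36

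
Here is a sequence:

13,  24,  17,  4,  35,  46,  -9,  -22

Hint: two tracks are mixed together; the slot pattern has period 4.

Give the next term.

Positions follow the repeating pattern AABB; grouping by letter gives 2 tracks.
Track A: 13, 24, 35, 46. Adding 11 each time.
Track B: 17, 4, -9, -22. Linear: a_n = 30 − 13·n.
Position 9 → track A, term 5 = 57.

57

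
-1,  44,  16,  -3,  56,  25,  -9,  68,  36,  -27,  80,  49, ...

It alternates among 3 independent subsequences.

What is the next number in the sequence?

-81

Read the sequence 3 terms at a time; column i is its own pattern.
Track A: -1, -3, -9, -27 (multiplying by 3 each time).
Track B: 44, 56, 68, 80 (arithmetic with common difference +12).
Track C: 16, 25, 36, 49 (the squares 4², 5², 6², …).
Position 13 falls in track A as its term 5, giving -81.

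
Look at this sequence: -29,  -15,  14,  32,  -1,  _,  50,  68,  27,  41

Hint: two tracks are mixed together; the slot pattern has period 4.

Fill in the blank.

13

The slot pattern repeats as AABB (period 4), so there are 2 interleaved tracks.
Stream A: -29, -15, -1, ?, 27, 41 (arithmetic, step +14).
Stream B: 14, 32, 50, 68 (arithmetic with common difference +18).
So the missing entry in stream A is 13.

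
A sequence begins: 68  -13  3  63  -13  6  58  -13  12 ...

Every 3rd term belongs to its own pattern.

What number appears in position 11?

Split by position mod 3 into 3 tracks.
Stream A is 68, 63, 58, which is linear: a_n = 73 − 5·n.
Stream B is -13, -13, -13, which is always -13.
Stream C is 3, 6, 12, which is geometric, ×2 each step.
The 11th slot belongs to stream B; its 4th term is -13.

-13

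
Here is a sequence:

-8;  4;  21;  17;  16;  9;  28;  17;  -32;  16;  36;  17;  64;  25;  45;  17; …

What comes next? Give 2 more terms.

Read the sequence 4 terms at a time; column i is its own pattern.
Stream A = -8, 16, -32, 64: multiplying by -2 each time.
Stream B = 4, 9, 16, 25: perfect squares starting at 2².
Stream C = 21, 28, 36, 45: the triangular numbers T_6, T_7, ….
Stream D = 17, 17, 17, 17: always 17.
Term 17 comes from stream A (its 5th entry): -128.
Term 18 comes from stream B (its 5th entry): 36.

-128, 36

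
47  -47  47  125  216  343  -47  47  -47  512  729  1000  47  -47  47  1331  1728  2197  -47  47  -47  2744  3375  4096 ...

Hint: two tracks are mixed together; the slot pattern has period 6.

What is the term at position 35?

9261

Reading positions in blocks of 6 reveals the pattern AAABBB — 2 tracks woven together.
Subsequence A: 47, -47, 47, -47, 47, -47, 47, -47, 47, -47, 47, -47 (alternating ±47).
Subsequence B: 125, 216, 343, 512, 729, 1000, 1331, 1728, 2197, 2744, 3375, 4096 (consecutive cubes n³ from n = 5).
The 35th slot belongs to subsequence B; its 17th term is 9261.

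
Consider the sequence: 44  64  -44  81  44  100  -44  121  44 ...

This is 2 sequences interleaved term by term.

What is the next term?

144

Odd-indexed and even-indexed terms follow separate rules.
Track A = 44, -44, 44, -44, 44: alternating ±44.
Track B = 64, 81, 100, 121: perfect squares starting at 8².
Position 10 → track B, term 5 = 144.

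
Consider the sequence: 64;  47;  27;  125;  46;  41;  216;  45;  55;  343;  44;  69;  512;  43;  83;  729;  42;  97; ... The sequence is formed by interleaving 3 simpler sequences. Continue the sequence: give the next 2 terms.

Split by position mod 3 into 3 tracks.
Track A: 64, 125, 216, 343, 512, 729. Consecutive cubes n³ from n = 4.
Track B: 47, 46, 45, 44, 43, 42. Arithmetic with common difference −1.
Track C: 27, 41, 55, 69, 83, 97. Adding 14 each time.
The 19th slot belongs to track A; its 7th term is 1000.
Position 20 → track B, term 7 = 41.

1000, 41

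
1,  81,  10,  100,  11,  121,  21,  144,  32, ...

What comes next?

Odd-indexed and even-indexed terms follow separate rules.
Stream A: 1, 10, 11, 21, 32. Each term equals the sum of the previous two.
Stream B: 81, 100, 121, 144. Perfect squares starting at 9².
Position 10 → stream B, term 5 = 169.

169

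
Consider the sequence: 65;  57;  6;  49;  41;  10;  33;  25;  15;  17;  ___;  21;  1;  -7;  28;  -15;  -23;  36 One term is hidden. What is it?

9

Reading positions in blocks of 3 reveals the pattern AAB — 2 tracks woven together.
Track A: 65, 57, 49, 41, 33, 25, 17, ?, 1, -7, -15, -23 (arithmetic, step −8).
Track B: 6, 10, 15, 21, 28, 36 (the triangular numbers T_3, T_4, …).
Track A's pattern makes the blank 9.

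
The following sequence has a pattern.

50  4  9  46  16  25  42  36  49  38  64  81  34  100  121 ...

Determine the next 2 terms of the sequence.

30, 144

The slot pattern repeats as ABB (period 3), so there are 2 interleaved tracks.
Subsequence A: 50, 46, 42, 38, 34 — arithmetic with common difference −4.
Subsequence B: 4, 9, 16, 25, 36, 49, 64, 81, 100, 121 — consecutive squares n² from n = 2.
Term 16 comes from subsequence A (its 6th entry): 30.
The 17th slot belongs to subsequence B; its 11th term is 144.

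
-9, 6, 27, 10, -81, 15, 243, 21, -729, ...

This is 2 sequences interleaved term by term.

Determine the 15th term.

19683

Positions 1, 3, 5, … form one subsequence and positions 2, 4, 6, … form another.
Stream A: -9, 27, -81, 243, -729 — multiplying by -3 each time.
Stream B: 6, 10, 15, 21 — triangular numbers starting at T_3.
Position 15 falls in stream A as its term 8, giving 19683.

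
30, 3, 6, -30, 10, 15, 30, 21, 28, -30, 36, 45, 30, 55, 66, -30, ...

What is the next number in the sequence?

78

The slot pattern repeats as ABB (period 3), so there are 2 interleaved tracks.
Track A: 30, -30, 30, -30, 30, -30 — oscillating between 30 and -30.
Track B: 3, 6, 10, 15, 21, 28, 36, 45, 55, 66 — the triangular numbers T_2, T_3, ….
Position 17 → track B, term 11 = 78.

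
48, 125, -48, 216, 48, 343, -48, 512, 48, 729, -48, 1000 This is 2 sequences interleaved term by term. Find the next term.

The terms cycle through 2 interleaved subsequences.
Stream A: 48, -48, 48, -48, 48, -48 (the oscillation 48·(−1)^(n+1)).
Stream B: 125, 216, 343, 512, 729, 1000 (perfect cubes starting at 5³).
The 13th slot belongs to stream A; its 7th term is 48.

48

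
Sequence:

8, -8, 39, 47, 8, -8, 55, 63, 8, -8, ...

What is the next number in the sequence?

71

The slot pattern repeats as AABB (period 4), so there are 2 interleaved tracks.
Track A: 8, -8, 8, -8, 8, -8 — oscillating between 8 and -8.
Track B: 39, 47, 55, 63 — arithmetic, step +8.
Term 11 comes from track B (its 5th entry): 71.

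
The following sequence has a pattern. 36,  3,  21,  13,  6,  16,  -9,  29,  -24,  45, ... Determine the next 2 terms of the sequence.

-39, 74

Odd-indexed and even-indexed terms follow separate rules.
Track A: 36, 21, 6, -9, -24. Arithmetic with common difference −15.
Track B: 3, 13, 16, 29, 45. Each term equals the sum of the previous two.
The 11th slot belongs to track A; its 6th term is -39.
The 12th slot belongs to track B; its 6th term is 74.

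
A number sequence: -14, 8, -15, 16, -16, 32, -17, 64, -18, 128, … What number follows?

-19

Positions 1, 3, 5, … form one subsequence and positions 2, 4, 6, … form another.
Track A: -14, -15, -16, -17, -18. Subtracting 1 each time.
Track B: 8, 16, 32, 64, 128. Powers of 2.
Term 11 comes from track A (its 6th entry): -19.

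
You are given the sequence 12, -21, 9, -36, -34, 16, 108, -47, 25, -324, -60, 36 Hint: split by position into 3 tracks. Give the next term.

The terms cycle through 3 interleaved subsequences.
Subsequence A: 12, -36, 108, -324 (a geometric progression (common ratio -3)).
Subsequence B: -21, -34, -47, -60 (linear: a_n = -8 − 13·n).
Subsequence C: 9, 16, 25, 36 (perfect squares starting at 3²).
Position 13 → subsequence A, term 5 = 972.

972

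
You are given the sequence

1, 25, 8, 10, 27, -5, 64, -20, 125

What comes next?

-35

The terms cycle through 2 interleaved subsequences.
Subsequence A = 1, 8, 27, 64, 125: the cubes 1³, 2³, 3³, ….
Subsequence B = 25, 10, -5, -20: subtracting 15 each time.
Term 10 comes from subsequence B (its 5th entry): -35.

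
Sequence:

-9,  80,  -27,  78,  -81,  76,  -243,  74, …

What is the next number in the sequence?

The terms cycle through 2 interleaved subsequences.
Stream A is -9, -27, -81, -243, which is multiplying by 3 each time.
Stream B is 80, 78, 76, 74, which is arithmetic with common difference −2.
Position 9 falls in stream A as its term 5, giving -729.

-729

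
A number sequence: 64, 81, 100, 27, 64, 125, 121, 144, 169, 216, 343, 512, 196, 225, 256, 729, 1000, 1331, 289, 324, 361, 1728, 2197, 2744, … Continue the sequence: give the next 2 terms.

The slot pattern repeats as AAABBB (period 6), so there are 2 interleaved tracks.
Track A: 64, 81, 100, 121, 144, 169, 196, 225, 256, 289, 324, 361 — consecutive squares n² from n = 8.
Track B: 27, 64, 125, 216, 343, 512, 729, 1000, 1331, 1728, 2197, 2744 — consecutive cubes n³ from n = 3.
Term 25 comes from track A (its 13th entry): 400.
Position 26 falls in track A as its term 14, giving 441.

400, 441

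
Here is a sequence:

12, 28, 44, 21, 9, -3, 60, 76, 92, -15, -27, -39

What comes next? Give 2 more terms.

Reading positions in blocks of 6 reveals the pattern AAABBB — 2 tracks woven together.
Subsequence A = 12, 28, 44, 60, 76, 92: adding 16 each time.
Subsequence B = 21, 9, -3, -15, -27, -39: linear: a_n = 33 − 12·n.
The 13th slot belongs to subsequence A; its 7th term is 108.
Position 14 falls in subsequence A as its term 8, giving 124.

108, 124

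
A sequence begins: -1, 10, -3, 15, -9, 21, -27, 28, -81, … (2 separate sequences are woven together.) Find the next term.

36

Positions 1, 3, 5, … form one subsequence and positions 2, 4, 6, … form another.
Track A: -1, -3, -9, -27, -81 — geometric, ×3 each step.
Track B: 10, 15, 21, 28 — the triangular numbers T_4, T_5, ….
Position 10 → track B, term 5 = 36.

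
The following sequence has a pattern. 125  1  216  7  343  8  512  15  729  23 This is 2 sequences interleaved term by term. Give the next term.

Split by position mod 2 into 2 tracks.
Track A: 125, 216, 343, 512, 729. Consecutive cubes n³ from n = 5.
Track B: 1, 7, 8, 15, 23. A Fibonacci-like recurrence a_n = a_{n-1} + a_{n-2}.
Position 11 falls in track A as its term 6, giving 1000.

1000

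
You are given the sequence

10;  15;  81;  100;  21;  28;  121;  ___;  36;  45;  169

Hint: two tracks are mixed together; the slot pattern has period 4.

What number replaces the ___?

Reading positions in blocks of 4 reveals the pattern AABB — 2 tracks woven together.
Stream A = 10, 15, 21, 28, 36, 45: the triangular numbers T_4, T_5, ….
Stream B = 81, 100, 121, ?, 169: consecutive squares n² from n = 9.
Filling stream B at index 4 by its rule yields 144.

144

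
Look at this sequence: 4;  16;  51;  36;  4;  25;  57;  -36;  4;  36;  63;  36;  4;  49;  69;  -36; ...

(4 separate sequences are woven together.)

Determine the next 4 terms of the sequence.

The terms cycle through 4 interleaved subsequences.
Track A: 4, 4, 4, 4 — the constant sequence 4.
Track B: 16, 25, 36, 49 — consecutive squares n² from n = 4.
Track C: 51, 57, 63, 69 — arithmetic, step +6.
Track D: 36, -36, 36, -36 — the oscillation 36·(−1)^(n+1).
Position 17 → track A, term 5 = 4.
Position 18 → track B, term 5 = 64.
Position 19 → track C, term 5 = 75.
The 20th slot belongs to track D; its 5th term is 36.

4, 64, 75, 36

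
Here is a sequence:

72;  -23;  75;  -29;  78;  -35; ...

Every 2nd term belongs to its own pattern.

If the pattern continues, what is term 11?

Taking every 2nd term gives 2 separate tracks.
Stream A: 72, 75, 78 — adding 3 each time.
Stream B: -23, -29, -35 — linear: a_n = -17 − 6·n.
Position 11 → stream A, term 6 = 87.

87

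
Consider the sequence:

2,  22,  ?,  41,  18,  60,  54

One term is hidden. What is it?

6

Split by position mod 2 into 2 tracks.
Track A is 2, ?, 18, 54, which is geometric with ratio 3.
Track B is 22, 41, 60, which is adding 19 each time.
Filling track A at index 2 by its rule yields 6.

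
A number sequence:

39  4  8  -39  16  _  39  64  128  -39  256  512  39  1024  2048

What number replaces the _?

Positions follow the repeating pattern ABB; grouping by letter gives 2 tracks.
Subsequence A: 39, -39, 39, -39, 39 — oscillating between 39 and -39.
Subsequence B: 4, 8, 16, ?, 64, 128, 256, 512, 1024, 2048 — successive powers of 2.
So the missing entry in subsequence B is 32.

32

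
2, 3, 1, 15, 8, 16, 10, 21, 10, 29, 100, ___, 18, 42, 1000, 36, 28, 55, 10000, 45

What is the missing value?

Split by position mod 4 into 4 tracks.
Subsequence A: 2, 8, 10, 18, 28. Fibonacci-style (each term is the sum of the two before it).
Subsequence B: 3, 16, 29, 42, 55. Arithmetic, step +13.
Subsequence C: 1, 10, 100, 1000, 10000. Powers of 10.
Subsequence D: 15, 21, ?, 36, 45. Triangular numbers n(n+1)/2 for n = 5, 6, ….
Filling subsequence D at index 3 by its rule yields 28.

28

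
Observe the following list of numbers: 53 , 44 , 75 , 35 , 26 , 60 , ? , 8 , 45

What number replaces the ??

Reading positions in blocks of 3 reveals the pattern AAB — 2 tracks woven together.
Subsequence A: 53, 44, 35, 26, ?, 8 (linear: a_n = 62 − 9·n).
Subsequence B: 75, 60, 45 (arithmetic, step −15).
Filling subsequence A at index 5 by its rule yields 17.

17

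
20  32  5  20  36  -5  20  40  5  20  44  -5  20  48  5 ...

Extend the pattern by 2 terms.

20, 52

Taking every 3rd term gives 3 separate tracks.
Stream A = 20, 20, 20, 20, 20: the constant sequence 20.
Stream B = 32, 36, 40, 44, 48: arithmetic with common difference +4.
Stream C = 5, -5, 5, -5, 5: alternating ±5.
Term 16 comes from stream A (its 6th entry): 20.
The 17th slot belongs to stream B; its 6th term is 52.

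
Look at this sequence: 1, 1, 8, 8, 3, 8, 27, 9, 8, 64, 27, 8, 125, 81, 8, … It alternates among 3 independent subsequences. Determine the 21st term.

The terms cycle through 3 interleaved subsequences.
Track A: 1, 8, 27, 64, 125 (perfect cubes starting at 1³).
Track B: 1, 3, 9, 27, 81 (geometric, ×3 each step).
Track C: 8, 8, 8, 8, 8 (constant 8).
The 21st slot belongs to track C; its 7th term is 8.

8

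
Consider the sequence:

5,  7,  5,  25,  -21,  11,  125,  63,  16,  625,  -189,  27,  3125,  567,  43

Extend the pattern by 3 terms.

15625, -1701, 70

The terms cycle through 3 interleaved subsequences.
Track A: 5, 25, 125, 625, 3125 (powers 5^1, 5^2, 5^3, …).
Track B: 7, -21, 63, -189, 567 (geometric with ratio -3).
Track C: 5, 11, 16, 27, 43 (Fibonacci-style (each term is the sum of the two before it)).
Position 16 → track A, term 6 = 15625.
Position 17 falls in track B as its term 6, giving -1701.
Position 18 falls in track C as its term 6, giving 70.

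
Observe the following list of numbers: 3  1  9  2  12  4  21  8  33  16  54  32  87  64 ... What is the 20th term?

512

The terms cycle through 2 interleaved subsequences.
Stream A = 3, 9, 12, 21, 33, 54, 87: each term equals the sum of the previous two.
Stream B = 1, 2, 4, 8, 16, 32, 64: successive powers of 2.
Position 20 → stream B, term 10 = 512.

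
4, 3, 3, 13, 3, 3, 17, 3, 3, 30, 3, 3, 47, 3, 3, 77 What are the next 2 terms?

Positions follow the repeating pattern ABB; grouping by letter gives 2 tracks.
Stream A: 4, 13, 17, 30, 47, 77 (Fibonacci-style (each term is the sum of the two before it)).
Stream B: 3, 3, 3, 3, 3, 3, 3, 3, 3, 3 (always 3).
The 17th slot belongs to stream B; its 11th term is 3.
Position 18 falls in stream B as its term 12, giving 3.

3, 3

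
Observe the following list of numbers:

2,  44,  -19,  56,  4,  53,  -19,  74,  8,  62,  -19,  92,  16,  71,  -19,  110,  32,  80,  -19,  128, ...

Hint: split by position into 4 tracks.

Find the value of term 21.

Split by position mod 4: positions 1, 5, 9, … form one track, and each other residue class forms its own.
Stream A: 2, 4, 8, 16, 32 — geometric with ratio 2.
Stream B: 44, 53, 62, 71, 80 — arithmetic, step +9.
Stream C: -19, -19, -19, -19, -19 — the constant sequence -19.
Stream D: 56, 74, 92, 110, 128 — arithmetic, step +18.
Position 21 falls in stream A as its term 6, giving 64.

64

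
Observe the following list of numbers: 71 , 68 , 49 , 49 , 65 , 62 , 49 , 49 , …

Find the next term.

Reading positions in blocks of 4 reveals the pattern AABB — 2 tracks woven together.
Track A: 71, 68, 65, 62. Linear: a_n = 74 − 3·n.
Track B: 49, 49, 49, 49. The constant sequence 49.
The 9th slot belongs to track A; its 5th term is 59.

59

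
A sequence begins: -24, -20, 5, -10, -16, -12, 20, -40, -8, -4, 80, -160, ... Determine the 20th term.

Reading positions in blocks of 4 reveals the pattern AABB — 2 tracks woven together.
Track A is -24, -20, -16, -12, -8, -4, which is adding 4 each time.
Track B is 5, -10, 20, -40, 80, -160, which is multiplying by -2 each time.
Term 20 comes from track B (its 10th entry): -2560.

-2560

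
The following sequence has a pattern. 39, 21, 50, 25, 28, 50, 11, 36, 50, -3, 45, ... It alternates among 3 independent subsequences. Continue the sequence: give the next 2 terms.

50, -17

Split by position mod 3 into 3 tracks.
Stream A: 39, 25, 11, -3. Subtracting 14 each time.
Stream B: 21, 28, 36, 45. The triangular numbers T_6, T_7, ….
Stream C: 50, 50, 50. The constant sequence 50.
Position 12 → stream C, term 4 = 50.
The 13th slot belongs to stream A; its 5th term is -17.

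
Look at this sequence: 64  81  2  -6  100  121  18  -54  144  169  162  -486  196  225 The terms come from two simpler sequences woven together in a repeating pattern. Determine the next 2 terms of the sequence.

Positions follow the repeating pattern AABB; grouping by letter gives 2 tracks.
Track A: 64, 81, 100, 121, 144, 169, 196, 225. Perfect squares starting at 8².
Track B: 2, -6, 18, -54, 162, -486. Multiplying by -3 each time.
Term 15 comes from track B (its 7th entry): 1458.
The 16th slot belongs to track B; its 8th term is -4374.

1458, -4374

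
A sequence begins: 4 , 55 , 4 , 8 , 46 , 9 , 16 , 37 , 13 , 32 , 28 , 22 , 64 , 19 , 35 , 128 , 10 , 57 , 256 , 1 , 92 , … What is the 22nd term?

Split by position mod 3 into 3 tracks.
Stream A: 4, 8, 16, 32, 64, 128, 256 (powers 2^2, 2^3, 2^4, …).
Stream B: 55, 46, 37, 28, 19, 10, 1 (subtracting 9 each time).
Stream C: 4, 9, 13, 22, 35, 57, 92 (a Fibonacci-like recurrence a_n = a_{n-1} + a_{n-2}).
Position 22 → stream A, term 8 = 512.

512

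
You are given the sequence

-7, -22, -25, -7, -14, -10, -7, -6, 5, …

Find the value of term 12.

20

Split by position mod 3: positions 1, 4, 7, … form one track, and each other residue class forms its own.
Track A is -7, -7, -7, which is the constant sequence -7.
Track B is -22, -14, -6, which is linear: a_n = -30 + 8·n.
Track C is -25, -10, 5, which is adding 15 each time.
Position 12 → track C, term 4 = 20.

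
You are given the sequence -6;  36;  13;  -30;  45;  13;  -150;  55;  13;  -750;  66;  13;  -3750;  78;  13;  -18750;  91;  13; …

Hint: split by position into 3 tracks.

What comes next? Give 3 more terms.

-93750, 105, 13

Taking every 3rd term gives 3 separate tracks.
Track A = -6, -30, -150, -750, -3750, -18750: multiplying by 5 each time.
Track B = 36, 45, 55, 66, 78, 91: triangular numbers n(n+1)/2 for n = 8, 9, ….
Track C = 13, 13, 13, 13, 13, 13: always 13.
Position 19 falls in track A as its term 7, giving -93750.
Position 20 → track B, term 7 = 105.
The 21st slot belongs to track C; its 7th term is 13.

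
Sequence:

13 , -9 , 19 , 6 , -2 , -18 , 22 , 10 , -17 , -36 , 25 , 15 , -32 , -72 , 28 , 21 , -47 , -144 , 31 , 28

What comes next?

-62

Split by position mod 4: positions 1, 5, 9, … form one track, and each other residue class forms its own.
Track A: 13, -2, -17, -32, -47 (arithmetic with common difference −15).
Track B: -9, -18, -36, -72, -144 (a geometric progression (common ratio 2)).
Track C: 19, 22, 25, 28, 31 (adding 3 each time).
Track D: 6, 10, 15, 21, 28 (triangular numbers starting at T_3).
Term 21 comes from track A (its 6th entry): -62.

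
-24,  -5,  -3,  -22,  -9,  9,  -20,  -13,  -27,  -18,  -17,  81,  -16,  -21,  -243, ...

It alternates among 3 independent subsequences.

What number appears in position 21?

-2187

The terms cycle through 3 interleaved subsequences.
Stream A: -24, -22, -20, -18, -16 (arithmetic with common difference +2).
Stream B: -5, -9, -13, -17, -21 (arithmetic, step −4).
Stream C: -3, 9, -27, 81, -243 (geometric, ×-3 each step).
Position 21 falls in stream C as its term 7, giving -2187.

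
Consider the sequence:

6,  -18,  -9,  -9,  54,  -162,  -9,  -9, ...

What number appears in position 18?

Positions follow the repeating pattern AABB; grouping by letter gives 2 tracks.
Subsequence A: 6, -18, 54, -162 — geometric, ×-3 each step.
Subsequence B: -9, -9, -9, -9 — always -9.
The 18th slot belongs to subsequence A; its 10th term is -118098.

-118098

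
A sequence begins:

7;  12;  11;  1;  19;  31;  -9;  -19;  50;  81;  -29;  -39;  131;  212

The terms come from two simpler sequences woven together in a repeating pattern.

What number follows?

Positions follow the repeating pattern AABB; grouping by letter gives 2 tracks.
Subsequence A = 7, 12, 19, 31, 50, 81, 131, 212: each term equals the sum of the previous two.
Subsequence B = 11, 1, -9, -19, -29, -39: subtracting 10 each time.
Position 15 falls in subsequence B as its term 7, giving -49.

-49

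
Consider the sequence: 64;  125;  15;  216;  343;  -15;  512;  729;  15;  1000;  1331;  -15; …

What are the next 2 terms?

Reading positions in blocks of 3 reveals the pattern AAB — 2 tracks woven together.
Subsequence A = 64, 125, 216, 343, 512, 729, 1000, 1331: consecutive cubes n³ from n = 4.
Subsequence B = 15, -15, 15, -15: oscillating between 15 and -15.
Position 13 falls in subsequence A as its term 9, giving 1728.
Term 14 comes from subsequence A (its 10th entry): 2197.

1728, 2197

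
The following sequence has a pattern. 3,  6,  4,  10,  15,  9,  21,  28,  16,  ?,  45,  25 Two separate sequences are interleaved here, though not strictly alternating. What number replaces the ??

Reading positions in blocks of 3 reveals the pattern AAB — 2 tracks woven together.
Stream A: 3, 6, 10, 15, 21, 28, ?, 45 — the triangular numbers T_2, T_3, ….
Stream B: 4, 9, 16, 25 — consecutive squares n² from n = 2.
Stream A's pattern makes the blank 36.

36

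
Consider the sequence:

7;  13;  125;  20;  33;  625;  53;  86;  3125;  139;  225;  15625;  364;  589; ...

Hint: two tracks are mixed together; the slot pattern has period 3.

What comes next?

78125

The slot pattern repeats as AAB (period 3), so there are 2 interleaved tracks.
Track A: 7, 13, 20, 33, 53, 86, 139, 225, 364, 589 (Fibonacci-style (each term is the sum of the two before it)).
Track B: 125, 625, 3125, 15625 (successive powers of 5).
The 15th slot belongs to track B; its 5th term is 78125.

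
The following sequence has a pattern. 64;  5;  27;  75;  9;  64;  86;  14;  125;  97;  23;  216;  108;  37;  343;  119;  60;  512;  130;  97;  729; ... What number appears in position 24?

Read the sequence 3 terms at a time; column i is its own pattern.
Track A: 64, 75, 86, 97, 108, 119, 130 (adding 11 each time).
Track B: 5, 9, 14, 23, 37, 60, 97 (Fibonacci-style (each term is the sum of the two before it)).
Track C: 27, 64, 125, 216, 343, 512, 729 (consecutive cubes n³ from n = 3).
Position 24 falls in track C as its term 8, giving 1000.

1000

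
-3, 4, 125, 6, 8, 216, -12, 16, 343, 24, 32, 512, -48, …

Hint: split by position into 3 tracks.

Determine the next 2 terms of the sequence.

64, 729

Read the sequence 3 terms at a time; column i is its own pattern.
Subsequence A: -3, 6, -12, 24, -48 (a geometric progression (common ratio -2)).
Subsequence B: 4, 8, 16, 32 (successive powers of 2).
Subsequence C: 125, 216, 343, 512 (consecutive cubes n³ from n = 5).
The 14th slot belongs to subsequence B; its 5th term is 64.
Term 15 comes from subsequence C (its 5th entry): 729.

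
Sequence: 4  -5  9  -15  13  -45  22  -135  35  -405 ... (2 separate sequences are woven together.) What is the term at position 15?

149

The terms cycle through 2 interleaved subsequences.
Track A is 4, 9, 13, 22, 35, which is each term equals the sum of the previous two.
Track B is -5, -15, -45, -135, -405, which is a geometric progression (common ratio 3).
Position 15 → track A, term 8 = 149.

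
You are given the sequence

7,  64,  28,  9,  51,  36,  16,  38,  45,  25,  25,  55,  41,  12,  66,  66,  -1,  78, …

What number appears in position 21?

Taking every 3rd term gives 3 separate tracks.
Subsequence A: 7, 9, 16, 25, 41, 66 — a Fibonacci-like recurrence a_n = a_{n-1} + a_{n-2}.
Subsequence B: 64, 51, 38, 25, 12, -1 — arithmetic, step −13.
Subsequence C: 28, 36, 45, 55, 66, 78 — triangular numbers starting at T_7.
Position 21 → subsequence C, term 7 = 91.

91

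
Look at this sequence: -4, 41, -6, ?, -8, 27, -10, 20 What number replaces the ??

34

Split by position mod 2 into 2 tracks.
Track A: -4, -6, -8, -10 — arithmetic, step −2.
Track B: 41, ?, 27, 20 — linear: a_n = 48 − 7·n.
Track B's pattern makes the blank 34.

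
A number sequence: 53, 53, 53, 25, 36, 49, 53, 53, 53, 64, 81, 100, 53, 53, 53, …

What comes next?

121

Positions follow the repeating pattern AAABBB; grouping by letter gives 2 tracks.
Track A = 53, 53, 53, 53, 53, 53, 53, 53, 53: constant 53.
Track B = 25, 36, 49, 64, 81, 100: perfect squares starting at 5².
Position 16 → track B, term 7 = 121.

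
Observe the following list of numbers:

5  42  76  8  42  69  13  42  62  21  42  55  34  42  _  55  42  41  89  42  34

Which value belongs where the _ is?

48

Split by position mod 3 into 3 tracks.
Track A = 5, 8, 13, 21, 34, 55, 89: Fibonacci-style (each term is the sum of the two before it).
Track B = 42, 42, 42, 42, 42, 42, 42: the constant sequence 42.
Track C = 76, 69, 62, 55, ?, 41, 34: linear: a_n = 83 − 7·n.
Filling track C at index 5 by its rule yields 48.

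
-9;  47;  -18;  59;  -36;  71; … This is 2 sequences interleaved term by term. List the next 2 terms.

-72, 83

Positions 1, 3, 5, … form one subsequence and positions 2, 4, 6, … form another.
Subsequence A = -9, -18, -36: geometric with ratio 2.
Subsequence B = 47, 59, 71: adding 12 each time.
Position 7 falls in subsequence A as its term 4, giving -72.
Term 8 comes from subsequence B (its 4th entry): 83.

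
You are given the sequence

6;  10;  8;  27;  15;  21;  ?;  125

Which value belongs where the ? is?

The slot pattern repeats as AABB (period 4), so there are 2 interleaved tracks.
Subsequence A: 6, 10, 15, 21 — triangular numbers n(n+1)/2 for n = 3, 4, ….
Subsequence B: 8, 27, ?, 125 — perfect cubes starting at 2³.
The gap is subsequence B's term 3; the rule gives 64.

64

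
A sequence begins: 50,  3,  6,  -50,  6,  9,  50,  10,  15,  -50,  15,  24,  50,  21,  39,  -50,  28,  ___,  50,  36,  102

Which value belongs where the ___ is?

The terms cycle through 3 interleaved subsequences.
Subsequence A: 50, -50, 50, -50, 50, -50, 50. Alternating ±50.
Subsequence B: 3, 6, 10, 15, 21, 28, 36. Triangular numbers n(n+1)/2 for n = 2, 3, ….
Subsequence C: 6, 9, 15, 24, 39, ?, 102. Each term equals the sum of the previous two.
So the missing entry in subsequence C is 63.

63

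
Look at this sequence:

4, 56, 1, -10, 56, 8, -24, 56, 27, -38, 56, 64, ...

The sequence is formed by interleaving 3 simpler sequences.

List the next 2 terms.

-52, 56

Split by position mod 3: positions 1, 4, 7, … form one track, and each other residue class forms its own.
Track A = 4, -10, -24, -38: arithmetic, step −14.
Track B = 56, 56, 56, 56: constant 56.
Track C = 1, 8, 27, 64: consecutive cubes n³ from n = 1.
The 13th slot belongs to track A; its 5th term is -52.
Position 14 falls in track B as its term 5, giving 56.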